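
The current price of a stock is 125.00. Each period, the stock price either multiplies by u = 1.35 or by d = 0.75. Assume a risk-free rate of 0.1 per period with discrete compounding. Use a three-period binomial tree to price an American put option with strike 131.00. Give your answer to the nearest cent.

Risk-neutral probability p = (1 + 0.1 − 0.75)/(1.35 − 0.75) = 0.3500/0.6000 = 0.5833
Terminal stock prices: S_uuu = 307.5, S_uud = 170.9, S_udd = 94.92, S_ddd = 52.73
Terminal payoffs (K − S): max(-176.5, 0) = 0, max(-39.86, 0) = 0, max(36.08, 0) = 36.08, max(78.27, 0) = 78.27
Node uu (S = 227.8): continuation = 1/1.1·[0.5833·0.0000 + 0.4167·0.0000] = 0.0000; exercise value = 0.0000 ≤ continuation, so V_uu = 0.0000
Node ud (S = 126.6): continuation = 1/1.1·[0.5833·0.0000 + 0.4167·36.0781] = 13.6660; exercise value = 4.4375 ≤ continuation, so V_ud = 13.6660
Node dd (S = 70.31): continuation = 1/1.1·[0.5833·36.0781 + 0.4167·78.2656] = 48.7784; exercise value = 60.6875 > continuation, so V_dd = 60.6875 (exercise)
Node u (S = 168.8): continuation = 1/1.1·[0.5833·0.0000 + 0.4167·13.6660] = 5.1765; exercise value = 0.0000 ≤ continuation, so V_u = 5.1765
Node d (S = 93.75): continuation = 1/1.1·[0.5833·13.6660 + 0.4167·60.6875] = 30.2348; exercise value = 37.2500 > continuation, so V_d = 37.2500 (exercise)
Node 0 (S = 125): continuation = 1/1.1·[0.5833·5.1765 + 0.4167·37.2500] = 16.8550; exercise value = 6.0000 ≤ continuation, so V_0 = 16.8550

16.85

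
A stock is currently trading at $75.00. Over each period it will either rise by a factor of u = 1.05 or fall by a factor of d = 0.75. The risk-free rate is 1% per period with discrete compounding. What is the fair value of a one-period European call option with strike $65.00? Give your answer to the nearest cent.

$11.80

Risk-neutral probability p = (1 + 0.01 − 0.75)/(1.05 − 0.75) = 0.2600/0.3000 = 0.8667
Terminal stock prices: S_u = 78.75, S_d = 56.25
Terminal payoffs (S − K): max(13.75, 0) = 13.75, max(-8.75, 0) = 0
Node 0 (S = 75): V_0 = 1/1.01·[0.8667·13.7500 + 0.1333·0.0000] = 11.7987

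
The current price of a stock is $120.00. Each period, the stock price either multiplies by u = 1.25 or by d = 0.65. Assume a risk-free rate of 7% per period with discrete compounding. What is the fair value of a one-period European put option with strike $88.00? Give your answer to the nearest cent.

$2.80

Risk-neutral probability p = (1 + 0.07 − 0.65)/(1.25 − 0.65) = 0.4200/0.6000 = 0.7000
Terminal stock prices: S_u = 150, S_d = 78
Terminal payoffs (K − S): max(-62, 0) = 0, max(10, 0) = 10
Node 0 (S = 120): V_0 = 1/1.07·[0.7000·0.0000 + 0.3000·10.0000] = 2.8037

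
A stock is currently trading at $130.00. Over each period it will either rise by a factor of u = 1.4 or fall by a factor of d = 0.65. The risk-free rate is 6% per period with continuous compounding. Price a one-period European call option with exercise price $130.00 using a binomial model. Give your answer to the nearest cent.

$26.89

Risk-neutral probability p = (e^0.06 − 0.65)/(1.4 − 0.65) = 0.4118/0.7500 = 0.5491
Terminal stock prices: S_u = 182, S_d = 84.5
Terminal payoffs (S − K): max(52, 0) = 52, max(-45.5, 0) = 0
Node 0 (S = 130): V_0 = e^(−0.06)·[0.5491·52.0000 + 0.4509·0.0000] = 26.8911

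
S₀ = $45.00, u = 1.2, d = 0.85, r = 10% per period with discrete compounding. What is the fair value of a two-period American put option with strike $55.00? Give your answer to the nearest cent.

Risk-neutral probability p = (1 + 0.1 − 0.85)/(1.2 − 0.85) = 0.2500/0.3500 = 0.7143
Terminal stock prices: S_uu = 64.8, S_ud = 45.9, S_dd = 32.51
Terminal payoffs (K − S): max(-9.8, 0) = 0, max(9.1, 0) = 9.1, max(22.49, 0) = 22.49
Node u (S = 54): continuation = 1/1.1·[0.7143·0.0000 + 0.2857·9.1000] = 2.3636; exercise value = 1.0000 ≤ continuation, so V_u = 2.3636
Node d (S = 38.25): continuation = 1/1.1·[0.7143·9.1000 + 0.2857·22.4875] = 11.7500; exercise value = 16.7500 > continuation, so V_d = 16.7500 (exercise)
Node 0 (S = 45): continuation = 1/1.1·[0.7143·2.3636 + 0.2857·16.7500] = 5.8855; exercise value = 10.0000 > continuation, so V_0 = 10.0000 (exercise)

$10.00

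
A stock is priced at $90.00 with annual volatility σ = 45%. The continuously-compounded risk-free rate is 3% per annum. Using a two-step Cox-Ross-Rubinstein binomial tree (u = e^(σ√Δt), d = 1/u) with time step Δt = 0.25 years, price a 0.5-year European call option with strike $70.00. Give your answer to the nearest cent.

CRR parameters: u = e^(σ√Δt) = e^(0.45·√0.25) = 1.2523, d = 1/u = 0.7985
Per-period rate: rΔt = 0.03·0.25 = 0.0075, so R = e^0.0075 = 1.0075
Risk-neutral probability p = (e^0.0075 − 0.7985)/(1.2523 − 0.7985) = 0.2090/0.4538 = 0.4606
Terminal stock prices: S_uu = 141.1, S_ud = 90, S_dd = 57.39
Terminal payoffs (S − K): max(71.15, 0) = 71.15, max(20, 0) = 20, max(-12.61, 0) = 0
Node u (S = 112.7): V_u = e^(−0.0075)·[0.4606·71.1481 + 0.5394·20.0000] = 43.2321
Node d (S = 71.87): V_d = e^(−0.0075)·[0.4606·20.0000 + 0.5394·0.0000] = 9.1427
Node 0 (S = 90): V_0 = e^(−0.0075)·[0.4606·43.2321 + 0.5394·9.1427] = 24.6578

$24.66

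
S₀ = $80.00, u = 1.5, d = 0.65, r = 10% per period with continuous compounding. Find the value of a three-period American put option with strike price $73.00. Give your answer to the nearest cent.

$10.74

Risk-neutral probability p = (e^0.1 − 0.65)/(1.5 − 0.65) = 0.4552/0.8500 = 0.5355
Terminal stock prices: S_uuu = 270, S_uud = 117, S_udd = 50.7, S_ddd = 21.97
Terminal payoffs (K − S): max(-197, 0) = 0, max(-44, 0) = 0, max(22.3, 0) = 22.3, max(51.03, 0) = 51.03
Node uu (S = 180): continuation = e^(−0.1)·[0.5355·0.0000 + 0.4645·0.0000] = 0.0000; exercise value = 0.0000 ≤ continuation, so V_uu = 0.0000
Node ud (S = 78): continuation = e^(−0.1)·[0.5355·0.0000 + 0.4645·22.3000] = 9.3727; exercise value = 0.0000 ≤ continuation, so V_ud = 9.3727
Node dd (S = 33.8): continuation = e^(−0.1)·[0.5355·22.3000 + 0.4645·51.0300] = 32.2531; exercise value = 39.2000 > continuation, so V_dd = 39.2000 (exercise)
Node u (S = 120): continuation = e^(−0.1)·[0.5355·0.0000 + 0.4645·9.3727] = 3.9394; exercise value = 0.0000 ≤ continuation, so V_u = 3.9394
Node d (S = 52): continuation = e^(−0.1)·[0.5355·9.3727 + 0.4645·39.2000] = 21.0172; exercise value = 21.0000 ≤ continuation, so V_d = 21.0172
Node 0 (S = 80): continuation = e^(−0.1)·[0.5355·3.9394 + 0.4645·21.0172] = 10.7423; exercise value = 0.0000 ≤ continuation, so V_0 = 10.7423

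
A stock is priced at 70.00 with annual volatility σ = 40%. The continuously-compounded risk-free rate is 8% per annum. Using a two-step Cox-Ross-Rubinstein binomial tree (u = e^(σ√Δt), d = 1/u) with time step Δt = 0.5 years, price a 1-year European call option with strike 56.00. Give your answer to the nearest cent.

CRR parameters: u = e^(σ√Δt) = e^(0.4·√0.5) = 1.3269, d = 1/u = 0.7536
Per-period rate: rΔt = 0.08·0.5 = 0.04, so R = e^0.04 = 1.0408
Risk-neutral probability p = (e^0.04 − 0.7536)/(1.3269 − 0.7536) = 0.2872/0.5733 = 0.5009
Terminal stock prices: S_uu = 123.2, S_ud = 70, S_dd = 39.76
Terminal payoffs (S − K): max(67.25, 0) = 67.25, max(14, 0) = 14, max(-16.24, 0) = 0
Node u (S = 92.88): V_u = e^(−0.04)·[0.5009·67.2458 + 0.4991·14.0000] = 39.0785
Node d (S = 52.75): V_d = e^(−0.04)·[0.5009·14.0000 + 0.4991·0.0000] = 6.7383
Node 0 (S = 70): V_0 = e^(−0.04)·[0.5009·39.0785 + 0.4991·6.7383] = 22.0396

22.04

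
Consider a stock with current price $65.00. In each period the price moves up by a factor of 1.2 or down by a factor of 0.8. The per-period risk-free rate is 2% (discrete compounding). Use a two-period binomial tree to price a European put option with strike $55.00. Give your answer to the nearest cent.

$2.61

Risk-neutral probability p = (1 + 0.02 − 0.8)/(1.2 − 0.8) = 0.2200/0.4000 = 0.5500
Terminal stock prices: S_uu = 93.6, S_ud = 62.4, S_dd = 41.6
Terminal payoffs (K − S): max(-38.6, 0) = 0, max(-7.4, 0) = 0, max(13.4, 0) = 13.4
Node u (S = 78): V_u = 1/1.02·[0.5500·0.0000 + 0.4500·0.0000] = 0.0000
Node d (S = 52): V_d = 1/1.02·[0.5500·0.0000 + 0.4500·13.4000] = 5.9118
Node 0 (S = 65): V_0 = 1/1.02·[0.5500·0.0000 + 0.4500·5.9118] = 2.6081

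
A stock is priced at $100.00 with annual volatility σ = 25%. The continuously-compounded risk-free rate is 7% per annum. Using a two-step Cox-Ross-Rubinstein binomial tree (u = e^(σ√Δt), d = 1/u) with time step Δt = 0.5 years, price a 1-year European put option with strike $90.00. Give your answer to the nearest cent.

$3.63

CRR parameters: u = e^(σ√Δt) = e^(0.25·√0.5) = 1.1934, d = 1/u = 0.8380
Per-period rate: rΔt = 0.07·0.5 = 0.035, so R = e^0.035 = 1.0356
Risk-neutral probability p = (e^0.035 − 0.8380)/(1.1934 − 0.8380) = 0.1977/0.3554 = 0.5561
Terminal stock prices: S_uu = 142.4, S_ud = 100, S_dd = 70.22
Terminal payoffs (K − S): max(-52.41, 0) = 0, max(-10, 0) = 0, max(19.78, 0) = 19.78
Node u (S = 119.3): V_u = e^(−0.035)·[0.5561·0.0000 + 0.4439·0.0000] = 0.0000
Node d (S = 83.8): V_d = e^(−0.035)·[0.5561·0.0000 + 0.4439·19.7811] = 8.4780
Node 0 (S = 100): V_0 = e^(−0.035)·[0.5561·0.0000 + 0.4439·8.4780] = 3.6336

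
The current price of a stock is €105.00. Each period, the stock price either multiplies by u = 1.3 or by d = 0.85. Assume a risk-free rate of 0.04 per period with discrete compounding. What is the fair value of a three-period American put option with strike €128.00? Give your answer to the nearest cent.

€25.21

Risk-neutral probability p = (1 + 0.04 − 0.85)/(1.3 − 0.85) = 0.1900/0.4500 = 0.4222
Terminal stock prices: S_uuu = 230.7, S_uud = 150.8, S_udd = 98.62, S_ddd = 64.48
Terminal payoffs (K − S): max(-102.7, 0) = 0, max(-22.83, 0) = 0, max(29.38, 0) = 29.38, max(63.52, 0) = 63.52
Node uu (S = 177.5): continuation = 1/1.04·[0.4222·0.0000 + 0.5778·0.0000] = 0.0000; exercise value = 0.0000 ≤ continuation, so V_uu = 0.0000
Node ud (S = 116): continuation = 1/1.04·[0.4222·0.0000 + 0.5778·29.3788] = 16.3215; exercise value = 11.9750 ≤ continuation, so V_ud = 16.3215
Node dd (S = 75.86): continuation = 1/1.04·[0.4222·29.3788 + 0.5778·63.5169] = 47.2144; exercise value = 52.1375 > continuation, so V_dd = 52.1375 (exercise)
Node u (S = 136.5): continuation = 1/1.04·[0.4222·0.0000 + 0.5778·16.3215] = 9.0675; exercise value = 0.0000 ≤ continuation, so V_u = 9.0675
Node d (S = 89.25): continuation = 1/1.04·[0.4222·16.3215 + 0.5778·52.1375] = 35.5915; exercise value = 38.7500 > continuation, so V_d = 38.7500 (exercise)
Node 0 (S = 105): continuation = 1/1.04·[0.4222·9.0675 + 0.5778·38.7500] = 25.2090; exercise value = 23.0000 ≤ continuation, so V_0 = 25.2090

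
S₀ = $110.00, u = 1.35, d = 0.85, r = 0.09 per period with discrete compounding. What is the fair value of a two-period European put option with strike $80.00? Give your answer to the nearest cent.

Risk-neutral probability p = (1 + 0.09 − 0.85)/(1.35 − 0.85) = 0.2400/0.5000 = 0.4800
Terminal stock prices: S_uu = 200.5, S_ud = 126.2, S_dd = 79.47
Terminal payoffs (K − S): max(-120.5, 0) = 0, max(-46.22, 0) = 0, max(0.525, 0) = 0.525
Node u (S = 148.5): V_u = 1/1.09·[0.4800·0.0000 + 0.5200·0.0000] = 0.0000
Node d (S = 93.5): V_d = 1/1.09·[0.4800·0.0000 + 0.5200·0.5250] = 0.2505
Node 0 (S = 110): V_0 = 1/1.09·[0.4800·0.0000 + 0.5200·0.2505] = 0.1195

$0.12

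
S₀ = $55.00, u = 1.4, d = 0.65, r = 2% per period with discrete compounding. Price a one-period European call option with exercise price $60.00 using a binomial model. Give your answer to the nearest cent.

Risk-neutral probability p = (1 + 0.02 − 0.65)/(1.4 − 0.65) = 0.3700/0.7500 = 0.4933
Terminal stock prices: S_u = 77, S_d = 35.75
Terminal payoffs (S − K): max(17, 0) = 17, max(-24.25, 0) = 0
Node 0 (S = 55): V_0 = 1/1.02·[0.4933·17.0000 + 0.5067·0.0000] = 8.2222

$8.22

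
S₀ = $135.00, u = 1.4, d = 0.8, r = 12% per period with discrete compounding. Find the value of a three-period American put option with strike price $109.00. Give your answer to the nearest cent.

$3.92

Risk-neutral probability p = (1 + 0.12 − 0.8)/(1.4 − 0.8) = 0.3200/0.6000 = 0.5333
Terminal stock prices: S_uuu = 370.4, S_uud = 211.7, S_udd = 121, S_ddd = 69.12
Terminal payoffs (K − S): max(-261.4, 0) = 0, max(-102.7, 0) = 0, max(-11.96, 0) = 0, max(39.88, 0) = 39.88
Node uu (S = 264.6): continuation = 1/1.12·[0.5333·0.0000 + 0.4667·0.0000] = 0.0000; exercise value = 0.0000 ≤ continuation, so V_uu = 0.0000
Node ud (S = 151.2): continuation = 1/1.12·[0.5333·0.0000 + 0.4667·0.0000] = 0.0000; exercise value = 0.0000 ≤ continuation, so V_ud = 0.0000
Node dd (S = 86.4): continuation = 1/1.12·[0.5333·0.0000 + 0.4667·39.8800] = 16.6167; exercise value = 22.6000 > continuation, so V_dd = 22.6000 (exercise)
Node u (S = 189): continuation = 1/1.12·[0.5333·0.0000 + 0.4667·0.0000] = 0.0000; exercise value = 0.0000 ≤ continuation, so V_u = 0.0000
Node d (S = 108): continuation = 1/1.12·[0.5333·0.0000 + 0.4667·22.6000] = 9.4167; exercise value = 1.0000 ≤ continuation, so V_d = 9.4167
Node 0 (S = 135): continuation = 1/1.12·[0.5333·0.0000 + 0.4667·9.4167] = 3.9236; exercise value = 0.0000 ≤ continuation, so V_0 = 3.9236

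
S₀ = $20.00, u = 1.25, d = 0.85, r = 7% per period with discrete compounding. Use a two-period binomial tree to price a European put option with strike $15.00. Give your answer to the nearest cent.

Risk-neutral probability p = (1 + 0.07 − 0.85)/(1.25 − 0.85) = 0.2200/0.4000 = 0.5500
Terminal stock prices: S_uu = 31.25, S_ud = 21.25, S_dd = 14.45
Terminal payoffs (K − S): max(-16.25, 0) = 0, max(-6.25, 0) = 0, max(0.55, 0) = 0.55
Node u (S = 25): V_u = 1/1.07·[0.5500·0.0000 + 0.4500·0.0000] = 0.0000
Node d (S = 17): V_d = 1/1.07·[0.5500·0.0000 + 0.4500·0.5500] = 0.2313
Node 0 (S = 20): V_0 = 1/1.07·[0.5500·0.0000 + 0.4500·0.2313] = 0.0973

$0.10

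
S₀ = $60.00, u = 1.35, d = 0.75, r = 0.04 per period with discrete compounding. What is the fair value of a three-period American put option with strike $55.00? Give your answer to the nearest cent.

Risk-neutral probability p = (1 + 0.04 − 0.75)/(1.35 − 0.75) = 0.2900/0.6000 = 0.4833
Terminal stock prices: S_uuu = 147.6, S_uud = 82.01, S_udd = 45.56, S_ddd = 25.31
Terminal payoffs (K − S): max(-92.62, 0) = 0, max(-27.01, 0) = 0, max(9.438, 0) = 9.438, max(29.69, 0) = 29.69
Node uu (S = 109.4): continuation = 1/1.04·[0.4833·0.0000 + 0.5167·0.0000] = 0.0000; exercise value = 0.0000 ≤ continuation, so V_uu = 0.0000
Node ud (S = 60.75): continuation = 1/1.04·[0.4833·0.0000 + 0.5167·9.4375] = 4.6885; exercise value = 0.0000 ≤ continuation, so V_ud = 4.6885
Node dd (S = 33.75): continuation = 1/1.04·[0.4833·9.4375 + 0.5167·29.6875] = 19.1346; exercise value = 21.2500 > continuation, so V_dd = 21.2500 (exercise)
Node u (S = 81): continuation = 1/1.04·[0.4833·0.0000 + 0.5167·4.6885] = 2.3292; exercise value = 0.0000 ≤ continuation, so V_u = 2.3292
Node d (S = 45): continuation = 1/1.04·[0.4833·4.6885 + 0.5167·21.2500] = 12.7358; exercise value = 10.0000 ≤ continuation, so V_d = 12.7358
Node 0 (S = 60): continuation = 1/1.04·[0.4833·2.3292 + 0.5167·12.7358] = 7.4096; exercise value = 0.0000 ≤ continuation, so V_0 = 7.4096

$7.41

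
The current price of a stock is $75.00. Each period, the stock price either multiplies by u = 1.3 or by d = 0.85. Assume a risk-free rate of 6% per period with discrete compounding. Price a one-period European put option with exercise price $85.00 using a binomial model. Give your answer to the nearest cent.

$10.69

Risk-neutral probability p = (1 + 0.06 − 0.85)/(1.3 − 0.85) = 0.2100/0.4500 = 0.4667
Terminal stock prices: S_u = 97.5, S_d = 63.75
Terminal payoffs (K − S): max(-12.5, 0) = 0, max(21.25, 0) = 21.25
Node 0 (S = 75): V_0 = 1/1.06·[0.4667·0.0000 + 0.5333·21.2500] = 10.6918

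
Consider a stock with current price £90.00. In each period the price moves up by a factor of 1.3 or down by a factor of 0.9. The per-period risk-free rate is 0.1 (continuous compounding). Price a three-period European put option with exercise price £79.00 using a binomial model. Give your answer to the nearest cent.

Risk-neutral probability p = (e^0.1 − 0.9)/(1.3 − 0.9) = 0.2052/0.4000 = 0.5129
Terminal stock prices: S_uuu = 197.7, S_uud = 136.9, S_udd = 94.77, S_ddd = 65.61
Terminal payoffs (K − S): max(-118.7, 0) = 0, max(-57.89, 0) = 0, max(-15.77, 0) = 0, max(13.39, 0) = 13.39
Node uu (S = 152.1): V_uu = e^(−0.1)·[0.5129·0.0000 + 0.4871·0.0000] = 0.0000
Node ud (S = 105.3): V_ud = e^(−0.1)·[0.5129·0.0000 + 0.4871·0.0000] = 0.0000
Node dd (S = 72.9): V_dd = e^(−0.1)·[0.5129·0.0000 + 0.4871·13.3900] = 5.9013
Node u (S = 117): V_u = e^(−0.1)·[0.5129·0.0000 + 0.4871·0.0000] = 0.0000
Node d (S = 81): V_d = e^(−0.1)·[0.5129·0.0000 + 0.4871·5.9013] = 2.6008
Node 0 (S = 90): V_0 = e^(−0.1)·[0.5129·0.0000 + 0.4871·2.6008] = 1.1462

£1.15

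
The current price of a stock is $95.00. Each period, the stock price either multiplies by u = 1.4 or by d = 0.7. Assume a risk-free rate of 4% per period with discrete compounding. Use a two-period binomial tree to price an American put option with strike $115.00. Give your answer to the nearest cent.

$29.04

Risk-neutral probability p = (1 + 0.04 − 0.7)/(1.4 − 0.7) = 0.3400/0.7000 = 0.4857
Terminal stock prices: S_uu = 186.2, S_ud = 93.1, S_dd = 46.55
Terminal payoffs (K − S): max(-71.2, 0) = 0, max(21.9, 0) = 21.9, max(68.45, 0) = 68.45
Node u (S = 133): continuation = 1/1.04·[0.4857·0.0000 + 0.5143·21.9000] = 10.8297; exercise value = 0.0000 ≤ continuation, so V_u = 10.8297
Node d (S = 66.5): continuation = 1/1.04·[0.4857·21.9000 + 0.5143·68.4500] = 44.0769; exercise value = 48.5000 > continuation, so V_d = 48.5000 (exercise)
Node 0 (S = 95): continuation = 1/1.04·[0.4857·10.8297 + 0.5143·48.5000] = 29.0413; exercise value = 20.0000 ≤ continuation, so V_0 = 29.0413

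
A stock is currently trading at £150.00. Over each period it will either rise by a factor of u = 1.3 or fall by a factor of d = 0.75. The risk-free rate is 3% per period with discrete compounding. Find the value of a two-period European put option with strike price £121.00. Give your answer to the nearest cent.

£8.32

Risk-neutral probability p = (1 + 0.03 − 0.75)/(1.3 − 0.75) = 0.2800/0.5500 = 0.5091
Terminal stock prices: S_uu = 253.5, S_ud = 146.2, S_dd = 84.38
Terminal payoffs (K − S): max(-132.5, 0) = 0, max(-25.25, 0) = 0, max(36.62, 0) = 36.62
Node u (S = 195): V_u = 1/1.03·[0.5091·0.0000 + 0.4909·0.0000] = 0.0000
Node d (S = 112.5): V_d = 1/1.03·[0.5091·0.0000 + 0.4909·36.6250] = 17.4559
Node 0 (S = 150): V_0 = 1/1.03·[0.5091·0.0000 + 0.4909·17.4559] = 8.3197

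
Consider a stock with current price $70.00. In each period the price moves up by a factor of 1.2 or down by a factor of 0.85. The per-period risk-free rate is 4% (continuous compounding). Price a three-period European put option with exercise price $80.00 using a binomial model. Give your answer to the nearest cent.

Risk-neutral probability p = (e^0.04 − 0.85)/(1.2 − 0.85) = 0.1908/0.3500 = 0.5452
Terminal stock prices: S_uuu = 121, S_uud = 85.68, S_udd = 60.69, S_ddd = 42.99
Terminal payoffs (K − S): max(-40.96, 0) = 0, max(-5.68, 0) = 0, max(19.31, 0) = 19.31, max(37.01, 0) = 37.01
Node uu (S = 100.8): V_uu = e^(−0.04)·[0.5452·0.0000 + 0.4548·0.0000] = 0.0000
Node ud (S = 71.4): V_ud = e^(−0.04)·[0.5452·0.0000 + 0.4548·19.3100] = 8.4383
Node dd (S = 50.57): V_dd = e^(−0.04)·[0.5452·19.3100 + 0.4548·37.0113] = 26.2882
Node u (S = 84): V_u = e^(−0.04)·[0.5452·0.0000 + 0.4548·8.4383] = 3.6875
Node d (S = 59.5): V_d = e^(−0.04)·[0.5452·8.4383 + 0.4548·26.2882] = 15.9077
Node 0 (S = 70): V_0 = e^(−0.04)·[0.5452·3.6875 + 0.4548·15.9077] = 8.8830

$8.88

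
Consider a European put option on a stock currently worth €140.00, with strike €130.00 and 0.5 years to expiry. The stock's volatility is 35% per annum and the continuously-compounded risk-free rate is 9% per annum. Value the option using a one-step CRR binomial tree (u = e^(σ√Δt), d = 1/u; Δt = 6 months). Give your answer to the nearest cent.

CRR parameters: u = e^(σ√Δt) = e^(0.35·√0.5) = 1.2808, d = 1/u = 0.7808
Per-period rate: rΔt = 0.09·0.5 = 0.045, so R = e^0.045 = 1.0460
Risk-neutral probability p = (e^0.045 − 0.7808)/(1.2808 − 0.7808) = 0.2653/0.5000 = 0.5305
Terminal stock prices: S_u = 179.3, S_d = 109.3
Terminal payoffs (K − S): max(-49.31, 0) = 0, max(20.69, 0) = 20.69
Node 0 (S = 140): V_0 = e^(−0.045)·[0.5305·0.0000 + 0.4695·20.6936] = 9.2883

€9.29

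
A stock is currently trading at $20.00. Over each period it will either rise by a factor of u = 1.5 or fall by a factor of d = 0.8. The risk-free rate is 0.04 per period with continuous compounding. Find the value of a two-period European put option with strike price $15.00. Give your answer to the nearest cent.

$0.87

Risk-neutral probability p = (e^0.04 − 0.8)/(1.5 − 0.8) = 0.2408/0.7000 = 0.3440
Terminal stock prices: S_uu = 45, S_ud = 24, S_dd = 12.8
Terminal payoffs (K − S): max(-30, 0) = 0, max(-9, 0) = 0, max(2.2, 0) = 2.2
Node u (S = 30): V_u = e^(−0.04)·[0.3440·0.0000 + 0.6560·0.0000] = 0.0000
Node d (S = 16): V_d = e^(−0.04)·[0.3440·0.0000 + 0.6560·2.2000] = 1.3866
Node 0 (S = 20): V_0 = e^(−0.04)·[0.3440·0.0000 + 0.6560·1.3866] = 0.8739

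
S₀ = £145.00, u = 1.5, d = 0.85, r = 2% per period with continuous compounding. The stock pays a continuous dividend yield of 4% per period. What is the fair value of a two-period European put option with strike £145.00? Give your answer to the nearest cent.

£24.72

Per-period risk-free factor R = e^0.02 = 1.0202; dividend-adjusted growth = e^(0.02−0.04) = 0.9802.
Risk-neutral probability p = (0.9802 − 0.85)/(1.5 − 0.85) = 0.1302/0.6500 = 0.2003
Terminal stock prices: S_uu = 326.2, S_ud = 184.9, S_dd = 104.8
Terminal payoffs (K − S): max(-181.2, 0) = 0, max(-39.88, 0) = 0, max(40.24, 0) = 40.24
Node u (S = 217.5): V_u = e^(−0.02)·[0.2003·0.0000 + 0.7997·0.0000] = 0.0000
Node d (S = 123.2): V_d = e^(−0.02)·[0.2003·0.0000 + 0.7997·40.2375] = 31.5405
Node 0 (S = 145): V_0 = e^(−0.02)·[0.2003·0.0000 + 0.7997·31.5405] = 24.7233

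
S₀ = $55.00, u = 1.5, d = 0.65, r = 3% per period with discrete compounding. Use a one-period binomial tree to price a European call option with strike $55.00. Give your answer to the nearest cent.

$11.94

Risk-neutral probability p = (1 + 0.03 − 0.65)/(1.5 − 0.65) = 0.3800/0.8500 = 0.4471
Terminal stock prices: S_u = 82.5, S_d = 35.75
Terminal payoffs (S − K): max(27.5, 0) = 27.5, max(-19.25, 0) = 0
Node 0 (S = 55): V_0 = 1/1.03·[0.4471·27.5000 + 0.5529·0.0000] = 11.9360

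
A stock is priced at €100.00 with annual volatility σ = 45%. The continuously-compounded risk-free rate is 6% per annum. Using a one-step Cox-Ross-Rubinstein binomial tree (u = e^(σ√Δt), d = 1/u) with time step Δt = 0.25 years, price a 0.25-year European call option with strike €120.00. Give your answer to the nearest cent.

CRR parameters: u = e^(σ√Δt) = e^(0.45·√0.25) = 1.2523, d = 1/u = 0.7985
Per-period rate: rΔt = 0.06·0.25 = 0.015, so R = e^0.015 = 1.0151
Risk-neutral probability p = (e^0.015 − 0.7985)/(1.2523 − 0.7985) = 0.2166/0.4538 = 0.4773
Terminal stock prices: S_u = 125.2, S_d = 79.85
Terminal payoffs (S − K): max(5.232, 0) = 5.232, max(-40.15, 0) = 0
Node 0 (S = 100): V_0 = e^(−0.015)·[0.4773·5.2323 + 0.5227·0.0000] = 2.4601

€2.46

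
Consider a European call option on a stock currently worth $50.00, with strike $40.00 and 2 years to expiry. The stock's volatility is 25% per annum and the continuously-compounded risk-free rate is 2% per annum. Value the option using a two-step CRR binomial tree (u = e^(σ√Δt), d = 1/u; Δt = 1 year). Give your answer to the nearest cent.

CRR parameters: u = e^(σ√Δt) = e^(0.25·√1) = 1.2840, d = 1/u = 0.7788
Per-period rate: rΔt = 0.02·1 = 0.02, so R = e^0.02 = 1.0202
Risk-neutral probability p = (e^0.02 − 0.7788)/(1.2840 − 0.7788) = 0.2414/0.5052 = 0.4778
Terminal stock prices: S_uu = 82.44, S_ud = 50, S_dd = 30.33
Terminal payoffs (S − K): max(42.44, 0) = 42.44, max(10, 0) = 10, max(-9.673, 0) = 0
Node u (S = 64.2): V_u = e^(−0.02)·[0.4778·42.4361 + 0.5222·10.0000] = 24.9933
Node d (S = 38.94): V_d = e^(−0.02)·[0.4778·10.0000 + 0.5222·0.0000] = 4.6835
Node 0 (S = 50): V_0 = e^(−0.02)·[0.4778·24.9933 + 0.5222·4.6835] = 14.1028

$14.10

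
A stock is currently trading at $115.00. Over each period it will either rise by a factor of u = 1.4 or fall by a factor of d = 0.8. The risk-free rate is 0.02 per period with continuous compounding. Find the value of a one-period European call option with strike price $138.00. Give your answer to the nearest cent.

Risk-neutral probability p = (e^0.02 − 0.8)/(1.4 − 0.8) = 0.2202/0.6000 = 0.3670
Terminal stock prices: S_u = 161, S_d = 92
Terminal payoffs (S − K): max(23, 0) = 23, max(-46, 0) = 0
Node 0 (S = 115): V_0 = e^(−0.02)·[0.3670·23.0000 + 0.6330·0.0000] = 8.2739

$8.27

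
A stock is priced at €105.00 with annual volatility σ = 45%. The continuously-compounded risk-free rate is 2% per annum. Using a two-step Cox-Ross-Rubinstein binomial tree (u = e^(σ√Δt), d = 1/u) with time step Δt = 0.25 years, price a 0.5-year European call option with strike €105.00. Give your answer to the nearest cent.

CRR parameters: u = e^(σ√Δt) = e^(0.45·√0.25) = 1.2523, d = 1/u = 0.7985
Per-period rate: rΔt = 0.02·0.25 = 0.005, so R = e^0.005 = 1.0050
Risk-neutral probability p = (e^0.005 − 0.7985)/(1.2523 − 0.7985) = 0.2065/0.4538 = 0.4550
Terminal stock prices: S_uu = 164.7, S_ud = 105, S_dd = 66.95
Terminal payoffs (S − K): max(59.67, 0) = 59.67, max(0, 0) = 0, max(-38.05, 0) = 0
Node u (S = 131.5): V_u = e^(−0.005)·[0.4550·59.6728 + 0.5450·0.0000] = 27.0176
Node d (S = 83.84): V_d = e^(−0.005)·[0.4550·0.0000 + 0.5450·0.0000] = 0.0000
Node 0 (S = 105): V_0 = e^(−0.005)·[0.4550·27.0176 + 0.5450·0.0000] = 12.2325

€12.23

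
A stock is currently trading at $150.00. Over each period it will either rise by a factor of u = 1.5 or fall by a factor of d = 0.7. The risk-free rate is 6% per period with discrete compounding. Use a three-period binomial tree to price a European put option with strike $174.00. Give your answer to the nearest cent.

$38.98

Risk-neutral probability p = (1 + 0.06 − 0.7)/(1.5 − 0.7) = 0.3600/0.8000 = 0.4500
Terminal stock prices: S_uuu = 506.2, S_uud = 236.2, S_udd = 110.2, S_ddd = 51.45
Terminal payoffs (K − S): max(-332.2, 0) = 0, max(-62.25, 0) = 0, max(63.75, 0) = 63.75, max(122.6, 0) = 122.6
Node uu (S = 337.5): V_uu = 1/1.06·[0.4500·0.0000 + 0.5500·0.0000] = 0.0000
Node ud (S = 157.5): V_ud = 1/1.06·[0.4500·0.0000 + 0.5500·63.7500] = 33.0778
Node dd (S = 73.5): V_dd = 1/1.06·[0.4500·63.7500 + 0.5500·122.5500] = 90.6509
Node u (S = 225): V_u = 1/1.06·[0.4500·0.0000 + 0.5500·33.0778] = 17.1630
Node d (S = 105): V_d = 1/1.06·[0.4500·33.0778 + 0.5500·90.6509] = 61.0783
Node 0 (S = 150): V_0 = 1/1.06·[0.4500·17.1630 + 0.5500·61.0783] = 38.9778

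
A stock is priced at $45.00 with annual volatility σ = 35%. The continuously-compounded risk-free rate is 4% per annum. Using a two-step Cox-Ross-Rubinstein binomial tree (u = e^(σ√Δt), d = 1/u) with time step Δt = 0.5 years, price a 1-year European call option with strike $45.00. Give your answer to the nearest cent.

CRR parameters: u = e^(σ√Δt) = e^(0.35·√0.5) = 1.2808, d = 1/u = 0.7808
Per-period rate: rΔt = 0.04·0.5 = 0.02, so R = e^0.02 = 1.0202
Risk-neutral probability p = (e^0.02 − 0.7808)/(1.2808 − 0.7808) = 0.2394/0.5000 = 0.4788
Terminal stock prices: S_uu = 73.82, S_ud = 45, S_dd = 27.43
Terminal payoffs (S − K): max(28.82, 0) = 28.82, max(0, 0) = 0, max(-17.57, 0) = 0
Node u (S = 57.64): V_u = e^(−0.02)·[0.4788·28.8206 + 0.5212·0.0000] = 13.5272
Node d (S = 35.13): V_d = e^(−0.02)·[0.4788·0.0000 + 0.5212·0.0000] = 0.0000
Node 0 (S = 45): V_0 = e^(−0.02)·[0.4788·13.5272 + 0.5212·0.0000] = 6.3491

$6.35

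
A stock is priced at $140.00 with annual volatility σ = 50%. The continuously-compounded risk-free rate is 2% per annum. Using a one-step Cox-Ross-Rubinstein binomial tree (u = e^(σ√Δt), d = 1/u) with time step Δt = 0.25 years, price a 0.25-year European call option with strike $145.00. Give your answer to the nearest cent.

$15.49

CRR parameters: u = e^(σ√Δt) = e^(0.5·√0.25) = 1.2840, d = 1/u = 0.7788
Per-period rate: rΔt = 0.02·0.25 = 0.005, so R = e^0.005 = 1.0050
Risk-neutral probability p = (e^0.005 − 0.7788)/(1.2840 − 0.7788) = 0.2262/0.5052 = 0.4477
Terminal stock prices: S_u = 179.8, S_d = 109
Terminal payoffs (S − K): max(34.76, 0) = 34.76, max(-35.97, 0) = 0
Node 0 (S = 140): V_0 = e^(−0.005)·[0.4477·34.7636 + 0.5523·0.0000] = 15.4876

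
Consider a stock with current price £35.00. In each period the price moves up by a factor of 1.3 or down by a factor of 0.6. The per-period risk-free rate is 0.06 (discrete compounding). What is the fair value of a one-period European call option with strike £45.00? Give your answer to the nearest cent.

Risk-neutral probability p = (1 + 0.06 − 0.6)/(1.3 − 0.6) = 0.4600/0.7000 = 0.6571
Terminal stock prices: S_u = 45.5, S_d = 21
Terminal payoffs (S − K): max(0.5, 0) = 0.5, max(-24, 0) = 0
Node 0 (S = 35): V_0 = 1/1.06·[0.6571·0.5000 + 0.3429·0.0000] = 0.3100

£0.31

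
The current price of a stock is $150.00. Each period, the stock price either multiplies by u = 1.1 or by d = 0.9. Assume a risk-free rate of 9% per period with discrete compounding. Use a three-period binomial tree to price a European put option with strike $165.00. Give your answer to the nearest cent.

Risk-neutral probability p = (1 + 0.09 − 0.9)/(1.1 − 0.9) = 0.1900/0.2000 = 0.9500
Terminal stock prices: S_uuu = 199.7, S_uud = 163.4, S_udd = 133.7, S_ddd = 109.4
Terminal payoffs (K − S): max(-34.65, 0) = 0, max(1.65, 0) = 1.65, max(31.35, 0) = 31.35, max(55.65, 0) = 55.65
Node uu (S = 181.5): V_uu = 1/1.09·[0.9500·0.0000 + 0.0500·1.6500] = 0.0757
Node ud (S = 148.5): V_ud = 1/1.09·[0.9500·1.6500 + 0.0500·31.3500] = 2.8761
Node dd (S = 121.5): V_dd = 1/1.09·[0.9500·31.3500 + 0.0500·55.6500] = 29.8761
Node u (S = 165): V_u = 1/1.09·[0.9500·0.0757 + 0.0500·2.8761] = 0.1979
Node d (S = 135): V_d = 1/1.09·[0.9500·2.8761 + 0.0500·29.8761] = 3.8772
Node 0 (S = 150): V_0 = 1/1.09·[0.9500·0.1979 + 0.0500·3.8772] = 0.3503

$0.35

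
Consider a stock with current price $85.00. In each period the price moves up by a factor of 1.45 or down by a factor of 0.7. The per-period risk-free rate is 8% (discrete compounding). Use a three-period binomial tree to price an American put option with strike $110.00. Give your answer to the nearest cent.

Risk-neutral probability p = (1 + 0.08 − 0.7)/(1.45 − 0.7) = 0.3800/0.7500 = 0.5067
Terminal stock prices: S_uuu = 259.1, S_uud = 125.1, S_udd = 60.39, S_ddd = 29.15
Terminal payoffs (K − S): max(-149.1, 0) = 0, max(-15.1, 0) = 0, max(49.61, 0) = 49.61, max(80.84, 0) = 80.84
Node uu (S = 178.7): continuation = 1/1.08·[0.5067·0.0000 + 0.4933·0.0000] = 0.0000; exercise value = 0.0000 ≤ continuation, so V_uu = 0.0000
Node ud (S = 86.27): continuation = 1/1.08·[0.5067·0.0000 + 0.4933·49.6075] = 22.6602; exercise value = 23.7250 > continuation, so V_ud = 23.7250 (exercise)
Node dd (S = 41.65): continuation = 1/1.08·[0.5067·49.6075 + 0.4933·80.8450] = 60.2019; exercise value = 68.3500 > continuation, so V_dd = 68.3500 (exercise)
Node u (S = 123.2): continuation = 1/1.08·[0.5067·0.0000 + 0.4933·23.7250] = 10.8373; exercise value = 0.0000 ≤ continuation, so V_u = 10.8373
Node d (S = 59.5): continuation = 1/1.08·[0.5067·23.7250 + 0.4933·68.3500] = 42.3519; exercise value = 50.5000 > continuation, so V_d = 50.5000 (exercise)
Node 0 (S = 85): continuation = 1/1.08·[0.5067·10.8373 + 0.4933·50.5000] = 28.1521; exercise value = 25.0000 ≤ continuation, so V_0 = 28.1521

$28.15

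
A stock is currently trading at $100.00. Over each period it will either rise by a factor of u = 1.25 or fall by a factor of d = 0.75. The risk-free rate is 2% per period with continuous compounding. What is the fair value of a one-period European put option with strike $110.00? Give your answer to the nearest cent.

Risk-neutral probability p = (e^0.02 − 0.75)/(1.25 − 0.75) = 0.2702/0.5000 = 0.5404
Terminal stock prices: S_u = 125, S_d = 75
Terminal payoffs (K − S): max(-15, 0) = 0, max(35, 0) = 35
Node 0 (S = 100): V_0 = e^(−0.02)·[0.5404·0.0000 + 0.4596·35.0000] = 15.7674

$15.77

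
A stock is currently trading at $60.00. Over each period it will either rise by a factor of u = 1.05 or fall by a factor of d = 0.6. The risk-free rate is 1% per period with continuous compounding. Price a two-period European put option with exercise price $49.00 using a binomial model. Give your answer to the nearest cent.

Risk-neutral probability p = (e^0.01 − 0.6)/(1.05 − 0.6) = 0.4101/0.4500 = 0.9112
Terminal stock prices: S_uu = 66.15, S_ud = 37.8, S_dd = 21.6
Terminal payoffs (K − S): max(-17.15, 0) = 0, max(11.2, 0) = 11.2, max(27.4, 0) = 27.4
Node u (S = 63): V_u = e^(−0.01)·[0.9112·0.0000 + 0.0888·11.2000] = 0.9844
Node d (S = 36): V_d = e^(−0.01)·[0.9112·11.2000 + 0.0888·27.4000] = 12.5124
Node 0 (S = 60): V_0 = e^(−0.01)·[0.9112·0.9844 + 0.0888·12.5124] = 1.9879

$1.99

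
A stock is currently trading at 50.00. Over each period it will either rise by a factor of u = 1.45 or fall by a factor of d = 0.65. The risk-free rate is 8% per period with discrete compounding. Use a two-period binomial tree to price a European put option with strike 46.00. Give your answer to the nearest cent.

4.56

Risk-neutral probability p = (1 + 0.08 − 0.65)/(1.45 − 0.65) = 0.4300/0.8000 = 0.5375
Terminal stock prices: S_uu = 105.1, S_ud = 47.12, S_dd = 21.13
Terminal payoffs (K − S): max(-59.12, 0) = 0, max(-1.125, 0) = 0, max(24.87, 0) = 24.87
Node u (S = 72.5): V_u = 1/1.08·[0.5375·0.0000 + 0.4625·0.0000] = 0.0000
Node d (S = 32.5): V_d = 1/1.08·[0.5375·0.0000 + 0.4625·24.8750] = 10.6525
Node 0 (S = 50): V_0 = 1/1.08·[0.5375·0.0000 + 0.4625·10.6525] = 4.5618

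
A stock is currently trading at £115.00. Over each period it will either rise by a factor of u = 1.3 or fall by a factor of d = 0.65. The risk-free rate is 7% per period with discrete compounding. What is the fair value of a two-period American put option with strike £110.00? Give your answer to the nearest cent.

£14.22

Risk-neutral probability p = (1 + 0.07 − 0.65)/(1.3 − 0.65) = 0.4200/0.6500 = 0.6462
Terminal stock prices: S_uu = 194.4, S_ud = 97.17, S_dd = 48.59
Terminal payoffs (K − S): max(-84.35, 0) = 0, max(12.83, 0) = 12.83, max(61.41, 0) = 61.41
Node u (S = 149.5): continuation = 1/1.07·[0.6462·0.0000 + 0.3538·12.8250] = 4.2412; exercise value = 0.0000 ≤ continuation, so V_u = 4.2412
Node d (S = 74.75): continuation = 1/1.07·[0.6462·12.8250 + 0.3538·61.4125] = 28.0537; exercise value = 35.2500 > continuation, so V_d = 35.2500 (exercise)
Node 0 (S = 115): continuation = 1/1.07·[0.6462·4.2412 + 0.3538·35.2500] = 14.2183; exercise value = 0.0000 ≤ continuation, so V_0 = 14.2183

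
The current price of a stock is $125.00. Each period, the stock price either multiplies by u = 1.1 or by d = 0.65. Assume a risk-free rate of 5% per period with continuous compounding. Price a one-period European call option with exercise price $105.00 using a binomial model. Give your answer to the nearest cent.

$27.57

Risk-neutral probability p = (e^0.05 − 0.65)/(1.1 − 0.65) = 0.4013/0.4500 = 0.8917
Terminal stock prices: S_u = 137.5, S_d = 81.25
Terminal payoffs (S − K): max(32.5, 0) = 32.5, max(-23.75, 0) = 0
Node 0 (S = 125): V_0 = e^(−0.05)·[0.8917·32.5000 + 0.1083·0.0000] = 27.5673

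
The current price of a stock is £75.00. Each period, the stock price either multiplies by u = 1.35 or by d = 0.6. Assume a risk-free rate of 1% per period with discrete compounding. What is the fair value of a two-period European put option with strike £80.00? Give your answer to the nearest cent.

£20.03

Risk-neutral probability p = (1 + 0.01 − 0.6)/(1.35 − 0.6) = 0.4100/0.7500 = 0.5467
Terminal stock prices: S_uu = 136.7, S_ud = 60.75, S_dd = 27
Terminal payoffs (K − S): max(-56.69, 0) = 0, max(19.25, 0) = 19.25, max(53, 0) = 53
Node u (S = 101.2): V_u = 1/1.01·[0.5467·0.0000 + 0.4533·19.2500] = 8.6403
Node d (S = 45): V_d = 1/1.01·[0.5467·19.2500 + 0.4533·53.0000] = 34.2079
Node 0 (S = 75): V_0 = 1/1.01·[0.5467·8.6403 + 0.4533·34.2079] = 20.0306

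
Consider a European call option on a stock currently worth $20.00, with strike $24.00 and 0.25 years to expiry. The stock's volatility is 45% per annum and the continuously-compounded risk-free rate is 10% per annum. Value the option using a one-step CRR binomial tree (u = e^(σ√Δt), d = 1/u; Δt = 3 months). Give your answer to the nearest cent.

$0.51

CRR parameters: u = e^(σ√Δt) = e^(0.45·√0.25) = 1.2523, d = 1/u = 0.7985
Per-period rate: rΔt = 0.1·0.25 = 0.025, so R = e^0.025 = 1.0253
Risk-neutral probability p = (e^0.025 − 0.7985)/(1.2523 − 0.7985) = 0.2268/0.4538 = 0.4998
Terminal stock prices: S_u = 25.05, S_d = 15.97
Terminal payoffs (S − K): max(1.046, 0) = 1.046, max(-8.03, 0) = 0
Node 0 (S = 20): V_0 = e^(−0.025)·[0.4998·1.0465 + 0.5002·0.0000] = 0.5101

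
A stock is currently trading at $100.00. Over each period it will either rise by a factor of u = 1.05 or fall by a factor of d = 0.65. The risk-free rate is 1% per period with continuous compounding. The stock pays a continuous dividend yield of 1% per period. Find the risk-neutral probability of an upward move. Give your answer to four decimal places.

p = 0.8750

Per-period risk-free factor R = e^0.01 = 1.0101; dividend-adjusted growth = e^(0.01−0.01) = 1.0000.
Risk-neutral probability p = (1.0000 − 0.65)/(1.05 − 0.65) = 0.3500/0.4000 = 0.8750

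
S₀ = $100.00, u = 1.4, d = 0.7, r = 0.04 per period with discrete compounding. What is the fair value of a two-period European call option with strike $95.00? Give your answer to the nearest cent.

Risk-neutral probability p = (1 + 0.04 − 0.7)/(1.4 − 0.7) = 0.3400/0.7000 = 0.4857
Terminal stock prices: S_uu = 196, S_ud = 98, S_dd = 49
Terminal payoffs (S − K): max(101, 0) = 101, max(3, 0) = 3, max(-46, 0) = 0
Node u (S = 140): V_u = 1/1.04·[0.4857·101.0000 + 0.5143·3.0000] = 48.6538
Node d (S = 70): V_d = 1/1.04·[0.4857·3.0000 + 0.5143·0.0000] = 1.4011
Node 0 (S = 100): V_0 = 1/1.04·[0.4857·48.6538 + 0.5143·1.4011] = 23.4158

$23.42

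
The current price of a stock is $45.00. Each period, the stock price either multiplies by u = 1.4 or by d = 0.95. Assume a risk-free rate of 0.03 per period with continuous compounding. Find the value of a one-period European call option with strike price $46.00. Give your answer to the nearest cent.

$2.95

Risk-neutral probability p = (e^0.03 − 0.95)/(1.4 − 0.95) = 0.0805/0.4500 = 0.1788
Terminal stock prices: S_u = 63, S_d = 42.75
Terminal payoffs (S − K): max(17, 0) = 17, max(-3.25, 0) = 0
Node 0 (S = 45): V_0 = e^(−0.03)·[0.1788·17.0000 + 0.8212·0.0000] = 2.9496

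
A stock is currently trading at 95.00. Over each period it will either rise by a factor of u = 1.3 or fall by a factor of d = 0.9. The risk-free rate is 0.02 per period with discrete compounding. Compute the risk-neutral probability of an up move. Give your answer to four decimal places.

p = 0.3000

Risk-neutral probability p = (1 + 0.02 − 0.9)/(1.3 − 0.9) = 0.1200/0.4000 = 0.3000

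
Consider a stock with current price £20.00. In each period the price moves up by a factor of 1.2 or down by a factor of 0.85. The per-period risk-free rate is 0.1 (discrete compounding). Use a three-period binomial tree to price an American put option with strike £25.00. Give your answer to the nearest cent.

Risk-neutral probability p = (1 + 0.1 − 0.85)/(1.2 − 0.85) = 0.2500/0.3500 = 0.7143
Terminal stock prices: S_uuu = 34.56, S_uud = 24.48, S_udd = 17.34, S_ddd = 12.28
Terminal payoffs (K − S): max(-9.56, 0) = 0, max(0.52, 0) = 0.52, max(7.66, 0) = 7.66, max(12.72, 0) = 12.72
Node uu (S = 28.8): continuation = 1/1.1·[0.7143·0.0000 + 0.2857·0.5200] = 0.1351; exercise value = 0.0000 ≤ continuation, so V_uu = 0.1351
Node ud (S = 20.4): continuation = 1/1.1·[0.7143·0.5200 + 0.2857·7.6600] = 2.3273; exercise value = 4.6000 > continuation, so V_ud = 4.6000 (exercise)
Node dd (S = 14.45): continuation = 1/1.1·[0.7143·7.6600 + 0.2857·12.7175] = 8.2773; exercise value = 10.5500 > continuation, so V_dd = 10.5500 (exercise)
Node u (S = 24): continuation = 1/1.1·[0.7143·0.1351 + 0.2857·4.6000] = 1.2825; exercise value = 1.0000 ≤ continuation, so V_u = 1.2825
Node d (S = 17): continuation = 1/1.1·[0.7143·4.6000 + 0.2857·10.5500] = 5.7273; exercise value = 8.0000 > continuation, so V_d = 8.0000 (exercise)
Node 0 (S = 20): continuation = 1/1.1·[0.7143·1.2825 + 0.2857·8.0000] = 2.9107; exercise value = 5.0000 > continuation, so V_0 = 5.0000 (exercise)

£5.00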